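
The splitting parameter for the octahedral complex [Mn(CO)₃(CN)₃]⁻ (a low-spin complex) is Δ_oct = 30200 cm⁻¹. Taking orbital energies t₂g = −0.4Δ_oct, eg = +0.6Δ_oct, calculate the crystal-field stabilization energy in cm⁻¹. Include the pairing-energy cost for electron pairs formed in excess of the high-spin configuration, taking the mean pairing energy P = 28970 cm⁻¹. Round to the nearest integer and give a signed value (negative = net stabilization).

-2460

Ligand charges: 3×(+0) from CO and 3×(-1) from CN⁻ sum to -3; with overall charge -1, Mn is +2.
Mn is in group 7, so Mn²⁺ is d⁵ (7 − 2 = 5).
Configuration: t₂g⁵ eg⁰.
The orbital stabilization is -2.0Δ_oct = -2.0 × 30200 = -60400 cm⁻¹.
High-spin d⁵ would be t₂g³ eg² with 0 pairs; low-spin has 2, so 2 excess pairs cost +2P = +57940 cm⁻¹.
Net CFSE = -60400 + 57940 = -2460 cm⁻¹.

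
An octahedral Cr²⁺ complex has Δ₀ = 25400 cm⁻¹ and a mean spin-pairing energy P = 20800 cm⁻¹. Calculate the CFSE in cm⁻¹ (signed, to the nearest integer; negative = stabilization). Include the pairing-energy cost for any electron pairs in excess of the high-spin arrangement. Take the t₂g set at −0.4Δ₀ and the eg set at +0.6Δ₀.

Cr sits in group 6; removing 2 electrons leaves Cr²⁺ with 6 − 2 = 4 d electrons.
Δ₀ > P, so pairing is preferred: the ground state is low-spin.
Filling d⁴ accordingly: t₂g⁴ eg⁰.
Orbital CFSE = -1.6Δ₀ = -1.6 × 25400 = -40640 cm⁻¹.
Excess pairs vs high-spin: 1 − 0 = 1; pairing cost = +20800 cm⁻¹.
Net CFSE = -40640 + 20800 = -19840 cm⁻¹.

-19840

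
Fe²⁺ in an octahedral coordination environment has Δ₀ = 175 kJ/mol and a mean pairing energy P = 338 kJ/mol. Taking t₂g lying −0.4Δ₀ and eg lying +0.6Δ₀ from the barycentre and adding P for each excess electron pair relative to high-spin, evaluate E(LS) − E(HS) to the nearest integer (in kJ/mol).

Group 8 minus oxidation state +2 gives a d⁶ configuration for Fe²⁺.
In the high-spin limit (t₂g⁴ eg²) the orbital term is -0.4Δ₀ = -70 kJ/mol, with no excess pairing.
For low-spin the configuration is t₂g⁶ eg⁰: orbital energy -2.4 × 175 = -420 kJ/mol, and 2 additional pairs relative to high-spin add 676 kJ/mol, giving 256 kJ/mol.
The difference is 256 − (-70) = 326 kJ/mol, so high-spin lies lower.

326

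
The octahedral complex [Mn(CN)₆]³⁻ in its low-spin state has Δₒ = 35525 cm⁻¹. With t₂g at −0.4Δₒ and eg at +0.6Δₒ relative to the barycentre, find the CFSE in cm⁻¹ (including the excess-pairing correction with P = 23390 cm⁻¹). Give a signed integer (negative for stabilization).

-33450

Each CN⁻ contributes -1; 6 × (-1) = -6. With overall charge -3, Mn is in the +3 oxidation state.
Group 7 minus oxidation state +3 gives a d⁴ configuration for Mn³⁺.
The d⁴ electrons fill as t₂g⁴ eg⁰.
Orbital CFSE = 4(-0.4) + 0(0.6) = -1.6Δₒ = -1.6 × 35525 = -56840 cm⁻¹.
Relative to high-spin t₂g³ eg¹ (0 paired), the low-spin configuration has 1 additional pair, contributing +1 × 23390 = +23390 cm⁻¹.
Net CFSE = -56840 + 23390 = -33450 cm⁻¹.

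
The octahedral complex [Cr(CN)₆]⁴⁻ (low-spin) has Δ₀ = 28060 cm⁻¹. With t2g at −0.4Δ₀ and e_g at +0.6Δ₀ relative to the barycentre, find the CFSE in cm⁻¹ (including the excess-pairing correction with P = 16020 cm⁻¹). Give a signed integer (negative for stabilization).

Each CN⁻ contributes -1; 6 × (-1) = -6. With overall charge -4, Cr is in the +2 oxidation state.
Cr sits in group 6; removing 2 electrons leaves Cr²⁺ with 6 − 2 = 4 d electrons.
Electron filling gives t2g^4 e_g^0.
The orbital stabilization is -1.6Δ₀ = -1.6 × 28060 = -44896 cm⁻¹.
Relative to high-spin t2g^3 e_g^1 (0 paired), the low-spin configuration has 1 additional pair, contributing +1 × 16020 = +16020 cm⁻¹.
Overall CFSE = -44896 + 16020 = -28876 cm⁻¹.

-28876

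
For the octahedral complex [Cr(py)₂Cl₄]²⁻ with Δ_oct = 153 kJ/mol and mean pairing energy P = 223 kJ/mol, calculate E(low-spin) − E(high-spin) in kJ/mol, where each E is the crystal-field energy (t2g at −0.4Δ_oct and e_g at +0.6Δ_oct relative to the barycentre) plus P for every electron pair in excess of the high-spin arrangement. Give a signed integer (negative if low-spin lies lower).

70

Ligand charges: 2×(+0) from py and 4×(-1) from Cl⁻ sum to -4; with overall charge -2, Cr is +2.
Cr sits in group 6; removing 2 electrons leaves Cr²⁺ with 6 − 2 = 4 d electrons.
High-spin: t2g^3 e_g^1, CFSE = -0.6Δ_oct = -92 kJ/mol.
Low-spin: t2g^4 e_g^0, orbital CFSE = -1.6Δ_oct = -245 kJ/mol; plus 1 excess pair × P = +223 kJ/mol; total -22 kJ/mol.
Thus E(LS) − E(HS) = 70 kJ/mol.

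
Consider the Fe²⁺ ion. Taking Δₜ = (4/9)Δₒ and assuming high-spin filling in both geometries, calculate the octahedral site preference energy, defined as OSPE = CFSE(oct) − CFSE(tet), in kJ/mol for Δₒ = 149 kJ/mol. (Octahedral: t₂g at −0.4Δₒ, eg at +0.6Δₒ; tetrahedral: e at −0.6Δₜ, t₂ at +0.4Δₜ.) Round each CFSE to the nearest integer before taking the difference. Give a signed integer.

Fe²⁺: group 8, so d-count = 8 − 2 = 6.
Octahedral (high-spin): t₂g⁴ eg², CFSE = 4(−0.4) + 2(+0.6) = -0.4Δₒ = -0.4 × 149 = -60 kJ/mol.
Tetrahedral e³ t₂³ gives -0.6Δₜ = -0.6 × (4/9) × 149 = -40 kJ/mol.
Subtracting, OSPE = -60 − (-40) = -20 kJ/mol.

-20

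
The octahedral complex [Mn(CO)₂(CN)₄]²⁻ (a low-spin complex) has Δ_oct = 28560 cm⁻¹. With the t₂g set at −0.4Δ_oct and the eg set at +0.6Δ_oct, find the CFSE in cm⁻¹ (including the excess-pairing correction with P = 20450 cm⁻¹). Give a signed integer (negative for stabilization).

Ligand charges: 2×(+0) from CO and 4×(-1) from CN⁻ sum to -4; with overall charge -2, Mn is +2.
Group 7 minus oxidation state +2 gives a d⁵ configuration for Mn²⁺.
The d⁵ electrons fill as t₂g⁵ eg⁰.
CFSE(orbital) = 5×(-0.4Δ_oct) + 0×(0.6Δ_oct) = -2.0Δ_oct; with Δ_oct = 28560 cm⁻¹ that is -57120 cm⁻¹.
High-spin d⁵ would be t₂g³ eg² with 0 pairs; low-spin has 2, so 2 excess pairs cost +2P = +40900 cm⁻¹.
Overall CFSE = -57120 + 40900 = -16220 cm⁻¹.

-16220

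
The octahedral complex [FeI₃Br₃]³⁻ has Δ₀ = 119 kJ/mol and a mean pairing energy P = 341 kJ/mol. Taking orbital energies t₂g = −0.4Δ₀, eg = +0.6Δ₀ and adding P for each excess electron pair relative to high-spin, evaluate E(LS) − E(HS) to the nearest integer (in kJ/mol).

444

Ligand charges: 3×(-1) from I⁻ and 3×(-1) from Br⁻ sum to -6; with overall charge -3, Fe is +3.
Group 8 minus oxidation state +3 gives a d⁵ configuration for Fe³⁺.
High-spin: t₂g³ eg², CFSE = 0.0Δ₀ = 0 kJ/mol.
For low-spin the configuration is t₂g⁵ eg⁰: orbital energy -2.0 × 119 = -238 kJ/mol, and 2 additional pairs relative to high-spin add 682 kJ/mol, giving 444 kJ/mol.
Thus E(LS) − E(HS) = 444 kJ/mol.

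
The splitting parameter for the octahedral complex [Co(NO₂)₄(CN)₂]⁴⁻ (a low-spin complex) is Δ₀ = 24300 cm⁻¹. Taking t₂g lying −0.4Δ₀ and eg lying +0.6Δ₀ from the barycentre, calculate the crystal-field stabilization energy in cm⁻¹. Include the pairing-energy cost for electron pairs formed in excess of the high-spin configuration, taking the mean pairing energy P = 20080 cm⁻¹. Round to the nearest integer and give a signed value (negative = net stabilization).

-23660

Ligand charges: 4×(-1) from NO₂⁻ and 2×(-1) from CN⁻ sum to -6; with overall charge -4, Co is +2.
Co sits in group 9; removing 2 electrons leaves Co²⁺ with 9 − 2 = 7 d electrons.
The d⁷ electrons fill as t₂g⁶ eg¹.
The orbital stabilization is -1.8Δ₀ = -1.8 × 24300 = -43740 cm⁻¹.
Relative to high-spin t₂g⁵ eg² (2 paired), the low-spin configuration has 1 additional pair, contributing +1 × 20080 = +20080 cm⁻¹.
Net CFSE = -43740 + 20080 = -23660 cm⁻¹.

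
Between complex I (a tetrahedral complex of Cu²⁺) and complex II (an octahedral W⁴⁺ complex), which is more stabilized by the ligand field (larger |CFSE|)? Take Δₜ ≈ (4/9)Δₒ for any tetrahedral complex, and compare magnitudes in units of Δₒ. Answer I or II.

II

I: Group 11 minus oxidation state +2 gives a d⁹ configuration for Cu²⁺; With tetrahedral geometry the complex is necessarily high-spin; e^4 t2^5, CFSE = -0.4Δₜ ≈ -0.18Δₒ.
II: Group 6 minus oxidation state +4 gives a d² configuration for W⁴⁺; t₂g² eg⁰, CFSE = -0.8Δₒ.
So II has the larger |CFSE|.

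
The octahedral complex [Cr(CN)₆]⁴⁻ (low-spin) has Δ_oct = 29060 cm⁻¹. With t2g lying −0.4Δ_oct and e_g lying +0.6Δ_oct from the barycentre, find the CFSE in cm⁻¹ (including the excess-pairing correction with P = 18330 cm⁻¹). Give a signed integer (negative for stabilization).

Each CN⁻ contributes -1; 6 × (-1) = -6. With overall charge -4, Cr is in the +2 oxidation state.
Cr is in group 6, so Cr²⁺ is d⁴ (6 − 2 = 4).
The d⁴ electrons fill as t2g^4 e_g^0.
CFSE(orbital) = 4×(-0.4Δ_oct) + 0×(0.6Δ_oct) = -1.6Δ_oct; with Δ_oct = 29060 cm⁻¹ that is -46496 cm⁻¹.
High-spin d⁴ would be t2g^3 e_g^1 with 0 pairs; low-spin has 1, so 1 excess pair costs +1P = +18330 cm⁻¹.
Combining: -46496 + 18330 = -28166 cm⁻¹.

-28166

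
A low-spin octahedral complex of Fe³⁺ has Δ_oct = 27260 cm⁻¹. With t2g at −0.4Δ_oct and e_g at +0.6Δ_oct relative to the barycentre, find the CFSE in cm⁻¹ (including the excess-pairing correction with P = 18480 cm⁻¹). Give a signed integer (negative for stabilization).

Fe³⁺: group 8, so d-count = 8 − 3 = 5.
Electron filling gives t2g^5 e_g^0.
CFSE(orbital) = 5×(-0.4Δ_oct) + 0×(0.6Δ_oct) = -2.0Δ_oct; with Δ_oct = 27260 cm⁻¹ that is -54520 cm⁻¹.
Relative to high-spin t2g^3 e_g^2 (0 paired), the low-spin configuration has 2 additional pairs, contributing +2 × 18480 = +36960 cm⁻¹.
Combining: -54520 + 36960 = -17560 cm⁻¹.

-17560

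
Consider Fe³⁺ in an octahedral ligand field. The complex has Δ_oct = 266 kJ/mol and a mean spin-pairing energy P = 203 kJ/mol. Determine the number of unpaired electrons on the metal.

1

Fe is in group 8, so Fe³⁺ is d⁵ (8 − 3 = 5).
Δ_oct > P, so pairing is preferred: the ground state is low-spin.
Configuration: t2g^5 e_g^0.
Unpaired electrons: 1.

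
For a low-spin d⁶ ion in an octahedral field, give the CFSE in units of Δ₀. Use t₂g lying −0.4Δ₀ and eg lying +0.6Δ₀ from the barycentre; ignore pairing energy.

-2.4 Δ₀

Configuration: t₂g⁶ eg⁰.
CFSE = 6(-0.4Δ₀) + 0(0.6Δ₀) = -2.4Δ₀ + 0.0Δ₀ = -2.4Δ₀.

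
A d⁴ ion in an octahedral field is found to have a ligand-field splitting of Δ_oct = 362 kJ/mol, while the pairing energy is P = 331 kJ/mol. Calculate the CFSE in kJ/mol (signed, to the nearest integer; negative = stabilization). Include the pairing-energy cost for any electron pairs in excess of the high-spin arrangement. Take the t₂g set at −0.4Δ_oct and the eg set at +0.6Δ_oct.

-248

With Δ_oct > P the complex is low-spin.
Filling d⁴ accordingly: t₂g⁴ eg⁰.
Orbital CFSE = -1.6Δ_oct = -1.6 × 362 = -579 kJ/mol.
Excess pairs vs high-spin: 1 − 0 = 1; pairing cost = +331 kJ/mol.
Net CFSE = -579 + 331 = -248 kJ/mol.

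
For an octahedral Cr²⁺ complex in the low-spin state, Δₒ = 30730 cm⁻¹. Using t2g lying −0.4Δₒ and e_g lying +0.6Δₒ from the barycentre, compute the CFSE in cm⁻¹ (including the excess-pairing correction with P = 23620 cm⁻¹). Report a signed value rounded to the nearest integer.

-25548

Cr sits in group 6; removing 2 electrons leaves Cr²⁺ with 6 − 2 = 4 d electrons.
Electron filling gives t2g^4 e_g^0.
Orbital CFSE = 4(-0.4) + 0(0.6) = -1.6Δₒ = -1.6 × 30730 = -49168 cm⁻¹.
High-spin d⁴ would be t2g^3 e_g^1 with 0 pairs; low-spin has 1, so 1 excess pair costs +1P = +23620 cm⁻¹.
Combining: -49168 + 23620 = -25548 cm⁻¹.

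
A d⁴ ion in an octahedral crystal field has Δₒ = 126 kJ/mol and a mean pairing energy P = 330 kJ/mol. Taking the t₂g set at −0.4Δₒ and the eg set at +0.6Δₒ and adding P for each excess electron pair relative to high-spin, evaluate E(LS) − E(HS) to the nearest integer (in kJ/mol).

204

High-spin d⁴ fills as t₂g³ eg¹ with CFSE 3(−0.4) + 1(+0.6) = -0.6Δₒ = -76 kJ/mol.
For low-spin the configuration is t₂g⁴ eg⁰: orbital energy -1.6 × 126 = -202 kJ/mol, and 1 additional pair relative to high-spin adds 330 kJ/mol, giving 128 kJ/mol.
Thus E(LS) − E(HS) = 204 kJ/mol.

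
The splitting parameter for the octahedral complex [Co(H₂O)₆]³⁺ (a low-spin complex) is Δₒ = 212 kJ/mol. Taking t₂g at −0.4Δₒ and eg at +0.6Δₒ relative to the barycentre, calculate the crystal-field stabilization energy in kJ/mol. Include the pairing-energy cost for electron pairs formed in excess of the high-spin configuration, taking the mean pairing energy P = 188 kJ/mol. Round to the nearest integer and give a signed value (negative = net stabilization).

-133

H₂O is neutral, so the +3 overall charge sits on Co: oxidation state +3.
Co³⁺: group 9, so d-count = 9 − 3 = 6.
The d⁶ electrons fill as t₂g⁶ eg⁰.
CFSE(orbital) = 6×(-0.4Δₒ) + 0×(0.6Δₒ) = -2.4Δₒ; with Δₒ = 212 kJ/mol that is -509 kJ/mol.
High-spin d⁶ would be t₂g⁴ eg² with 1 pair; low-spin has 3, so 2 excess pairs cost +2P = +376 kJ/mol.
Combining: -509 + 376 = -133 kJ/mol.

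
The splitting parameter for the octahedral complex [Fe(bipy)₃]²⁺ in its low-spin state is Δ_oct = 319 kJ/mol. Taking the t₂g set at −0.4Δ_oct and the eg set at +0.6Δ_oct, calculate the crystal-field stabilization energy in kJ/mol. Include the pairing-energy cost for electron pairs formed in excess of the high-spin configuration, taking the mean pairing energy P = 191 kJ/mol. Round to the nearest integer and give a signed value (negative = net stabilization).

bipy is neutral, so the +2 overall charge sits on Fe: oxidation state +2.
Group 8 minus oxidation state +2 gives a d⁶ configuration for Fe²⁺.
Electron filling gives t₂g⁶ eg⁰.
CFSE(orbital) = 6×(-0.4Δ_oct) + 0×(0.6Δ_oct) = -2.4Δ_oct; with Δ_oct = 319 kJ/mol that is -766 kJ/mol.
Pairing penalty: 3 pairs vs 1 in the high-spin reference → 2 extra × P = 382 kJ/mol.
Overall CFSE = -766 + 382 = -384 kJ/mol.

-384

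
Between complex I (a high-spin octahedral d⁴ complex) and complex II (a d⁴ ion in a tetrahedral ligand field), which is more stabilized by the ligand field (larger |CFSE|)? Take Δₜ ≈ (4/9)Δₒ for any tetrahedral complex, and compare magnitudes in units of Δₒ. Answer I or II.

I: t2g^3 e_g^1, CFSE = -0.6Δₒ.
II: Tetrahedral fields are weak (Δₜ ≈ 4/9 Δₒ), so electrons fill high-spin; e² t₂², CFSE = -0.4Δₜ ≈ -0.18Δₒ.
So I has the larger |CFSE|.

I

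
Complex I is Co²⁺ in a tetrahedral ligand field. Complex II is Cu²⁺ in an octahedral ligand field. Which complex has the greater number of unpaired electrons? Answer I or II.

I

I: Group 9 minus oxidation state +2 gives a d⁷ configuration for Co²⁺; Tetrahedral splitting is small, so the complex is high-spin; e^4 t2^3 → 3 unpaired.
II: Group 11 minus oxidation state +2 gives a d⁹ configuration for Cu²⁺; t2g^6 e_g^3 → 1 unpaired.
So I has more unpaired electrons.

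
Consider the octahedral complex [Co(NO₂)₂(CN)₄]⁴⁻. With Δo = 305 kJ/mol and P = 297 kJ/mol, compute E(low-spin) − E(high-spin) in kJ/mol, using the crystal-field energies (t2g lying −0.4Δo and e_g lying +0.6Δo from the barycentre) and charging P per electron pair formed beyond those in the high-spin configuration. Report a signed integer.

-8

Ligand charges: 2×(-1) from NO₂⁻ and 4×(-1) from CN⁻ sum to -6; with overall charge -4, Co is +2.
Co is in group 9, so Co²⁺ is d⁷ (9 − 2 = 7).
High-spin d⁷ fills as t2g^5 e_g^2 with CFSE 5(−0.4) + 2(+0.6) = -0.8Δo = -244 kJ/mol.
Low-spin t2g^6 e_g^1 gives -1.8Δo = -549 kJ/mol, but forming 1 extra pair costs 1P = 297 kJ/mol, so E(LS) = -549 + 297 = -252 kJ/mol.
Thus E(LS) − E(HS) = -8 kJ/mol.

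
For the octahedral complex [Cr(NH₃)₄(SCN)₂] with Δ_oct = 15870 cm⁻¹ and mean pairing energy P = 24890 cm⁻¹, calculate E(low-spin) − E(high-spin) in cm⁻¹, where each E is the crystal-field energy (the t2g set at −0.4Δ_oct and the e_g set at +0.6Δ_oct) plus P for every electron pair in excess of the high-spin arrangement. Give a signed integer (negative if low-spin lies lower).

Ligand charges: 4×(+0) from NH₃ and 2×(-1) from SCN⁻ sum to -2; with overall charge +0, Cr is +2.
Cr²⁺: group 6, so d-count = 6 − 2 = 4.
High-spin d⁴ fills as t2g^3 e_g^1 with CFSE 3(−0.4) + 1(+0.6) = -0.6Δ_oct = -9522 cm⁻¹.
For low-spin the configuration is t2g^4 e_g^0: orbital energy -1.6 × 15870 = -25392 cm⁻¹, and 1 additional pair relative to high-spin adds 24890 cm⁻¹, giving -502 cm⁻¹.
Thus E(LS) − E(HS) = 9020 cm⁻¹.

9020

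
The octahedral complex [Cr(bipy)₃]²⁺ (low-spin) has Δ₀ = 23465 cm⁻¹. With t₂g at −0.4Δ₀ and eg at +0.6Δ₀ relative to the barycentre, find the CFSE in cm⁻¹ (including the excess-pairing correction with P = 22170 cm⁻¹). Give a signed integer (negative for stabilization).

-15374

bipy is neutral, so the +2 overall charge sits on Cr: oxidation state +2.
Cr sits in group 6; removing 2 electrons leaves Cr²⁺ with 6 − 2 = 4 d electrons.
Electron filling gives t₂g⁴ eg⁰.
Orbital CFSE = 4(-0.4) + 0(0.6) = -1.6Δ₀ = -1.6 × 23465 = -37544 cm⁻¹.
Relative to high-spin t₂g³ eg¹ (0 paired), the low-spin configuration has 1 additional pair, contributing +1 × 22170 = +22170 cm⁻¹.
Overall CFSE = -37544 + 22170 = -15374 cm⁻¹.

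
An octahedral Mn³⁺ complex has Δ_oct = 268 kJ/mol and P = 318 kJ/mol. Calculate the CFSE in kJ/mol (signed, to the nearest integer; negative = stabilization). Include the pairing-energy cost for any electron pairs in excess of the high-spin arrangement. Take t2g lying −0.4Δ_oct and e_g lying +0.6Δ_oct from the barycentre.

Mn³⁺: group 7, so d-count = 7 − 3 = 4.
Since Δ_oct = 268 kJ/mol < P = 318 kJ/mol, the complex adopts the high-spin configuration.
Configuration: t2g^3 e_g^1.
Orbital CFSE = -0.6Δ_oct = -0.6 × 268 = -161 kJ/mol.
High-spin has no excess pairs, so no pairing correction applies.

-161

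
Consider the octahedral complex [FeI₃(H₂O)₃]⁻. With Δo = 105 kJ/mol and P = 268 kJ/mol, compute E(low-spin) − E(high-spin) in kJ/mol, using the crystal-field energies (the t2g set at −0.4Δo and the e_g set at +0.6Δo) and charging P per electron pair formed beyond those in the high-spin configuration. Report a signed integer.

326

Ligand charges: 3×(-1) from I⁻ and 3×(+0) from H₂O sum to -3; with overall charge -1, Fe is +2.
Group 8 minus oxidation state +2 gives a d⁶ configuration for Fe²⁺.
High-spin: t2g^4 e_g^2, CFSE = -0.4Δo = -42 kJ/mol.
Low-spin t2g^6 e_g^0 gives -2.4Δo = -252 kJ/mol, but forming 2 extra pairs costs 2P = 536 kJ/mol, so E(LS) = -252 + 536 = 284 kJ/mol.
E(LS) − E(HS) = 284 − (-42) = 326 kJ/mol.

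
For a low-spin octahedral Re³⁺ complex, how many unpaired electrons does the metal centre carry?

2

Re is in group 7, so Re³⁺ is d⁴ (7 − 3 = 4).
Configuration: t2g^4 e_g^0, giving 2 unpaired electrons.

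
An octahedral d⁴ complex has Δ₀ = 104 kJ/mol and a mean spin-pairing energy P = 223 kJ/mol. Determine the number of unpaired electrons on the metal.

4

Since Δ₀ = 104 kJ/mol < P = 223 kJ/mol, the complex adopts the high-spin configuration.
That gives t₂g³ eg¹.
Unpaired electrons: 4.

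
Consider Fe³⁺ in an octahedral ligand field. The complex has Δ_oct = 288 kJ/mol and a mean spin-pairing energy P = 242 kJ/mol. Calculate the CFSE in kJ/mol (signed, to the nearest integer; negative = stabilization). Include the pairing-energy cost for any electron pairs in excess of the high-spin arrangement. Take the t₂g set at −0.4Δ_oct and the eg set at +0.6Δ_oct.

Fe³⁺: group 8, so d-count = 8 − 3 = 5.
Δ_oct > P, so pairing is preferred: the ground state is low-spin.
Filling d⁵ accordingly: t₂g⁵ eg⁰.
Orbital CFSE = -2.0Δ_oct = -2.0 × 288 = -576 kJ/mol.
Excess pairs vs high-spin: 2 − 0 = 2; pairing cost = +484 kJ/mol.
Net CFSE = -576 + 484 = -92 kJ/mol.

-92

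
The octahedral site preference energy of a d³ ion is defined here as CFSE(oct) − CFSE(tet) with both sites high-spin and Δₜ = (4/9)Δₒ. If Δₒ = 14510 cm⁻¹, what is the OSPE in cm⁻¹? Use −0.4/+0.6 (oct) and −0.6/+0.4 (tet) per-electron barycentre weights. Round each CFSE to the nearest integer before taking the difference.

In an octahedral site d³ (HS) is t₂g³ eg⁰, giving CFSE(oct) = -1.2Δₒ = -17412 cm⁻¹.
In a tetrahedral site the filling is e² t₂¹: CFSE(tet) = -0.8Δₜ = -0.8 × (4/9)(14510) = -5159 cm⁻¹.
OSPE = -17412 − (-5159) = -12253 cm⁻¹.

-12253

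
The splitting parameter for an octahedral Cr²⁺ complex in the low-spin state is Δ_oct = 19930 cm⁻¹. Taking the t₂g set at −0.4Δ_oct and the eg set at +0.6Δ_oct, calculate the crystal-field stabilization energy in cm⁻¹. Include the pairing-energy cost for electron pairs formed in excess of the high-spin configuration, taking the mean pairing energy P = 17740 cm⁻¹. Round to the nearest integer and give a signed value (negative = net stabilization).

Cr is in group 6, so Cr²⁺ is d⁴ (6 − 2 = 4).
The d⁴ electrons fill as t₂g⁴ eg⁰.
CFSE(orbital) = 4×(-0.4Δ_oct) + 0×(0.6Δ_oct) = -1.6Δ_oct; with Δ_oct = 19930 cm⁻¹ that is -31888 cm⁻¹.
Pairing penalty: 1 pair vs 0 in the high-spin reference → 1 extra × P = 17740 cm⁻¹.
Overall CFSE = -31888 + 17740 = -14148 cm⁻¹.

-14148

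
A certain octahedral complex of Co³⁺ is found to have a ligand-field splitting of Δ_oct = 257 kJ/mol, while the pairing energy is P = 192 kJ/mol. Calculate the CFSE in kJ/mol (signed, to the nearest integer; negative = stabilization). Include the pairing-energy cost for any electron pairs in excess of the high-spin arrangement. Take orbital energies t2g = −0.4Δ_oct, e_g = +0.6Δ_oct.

-233

Group 9 minus oxidation state +3 gives a d⁶ configuration for Co³⁺.
Here Δ_oct > P (257 > 192), so the low-spin state is favoured.
That gives t2g^6 e_g^0.
Orbital CFSE = -2.4Δ_oct = -2.4 × 257 = -617 kJ/mol.
Excess pairs vs high-spin: 3 − 1 = 2; pairing cost = +384 kJ/mol.
Net CFSE = -617 + 384 = -233 kJ/mol.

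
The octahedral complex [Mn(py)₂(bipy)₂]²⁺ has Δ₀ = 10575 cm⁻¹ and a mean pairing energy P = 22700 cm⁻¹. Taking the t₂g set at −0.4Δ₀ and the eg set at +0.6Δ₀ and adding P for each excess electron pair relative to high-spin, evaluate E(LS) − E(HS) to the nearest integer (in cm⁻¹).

24250

Ligand charges: 2×(+0) from py and 2×(+0) from bipy sum to +0; with overall charge +2, Mn is +2.
Mn is in group 7, so Mn²⁺ is d⁵ (7 − 2 = 5).
High-spin d⁵ fills as t₂g³ eg² with CFSE 3(−0.4) + 2(+0.6) = 0.0Δ₀ = 0 cm⁻¹.
Low-spin t₂g⁵ eg⁰ gives -2.0Δ₀ = -21150 cm⁻¹, but forming 2 extra pairs costs 2P = 45400 cm⁻¹, so E(LS) = -21150 + 45400 = 24250 cm⁻¹.
Thus E(LS) − E(HS) = 24250 cm⁻¹.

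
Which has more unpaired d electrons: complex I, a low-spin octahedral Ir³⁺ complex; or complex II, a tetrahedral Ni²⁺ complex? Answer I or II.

II

I: Group 9 minus oxidation state +3 gives a d⁶ configuration for Ir³⁺; t2g^6 e_g^0 → 0 unpaired.
II: Ni sits in group 10; removing 2 electrons leaves Ni²⁺ with 10 − 2 = 8 d electrons; Tetrahedral fields are weak (Δₜ ≈ 4/9 Δₒ), so electrons fill high-spin; e⁴ t₂⁴ → 2 unpaired.
So II has more unpaired electrons.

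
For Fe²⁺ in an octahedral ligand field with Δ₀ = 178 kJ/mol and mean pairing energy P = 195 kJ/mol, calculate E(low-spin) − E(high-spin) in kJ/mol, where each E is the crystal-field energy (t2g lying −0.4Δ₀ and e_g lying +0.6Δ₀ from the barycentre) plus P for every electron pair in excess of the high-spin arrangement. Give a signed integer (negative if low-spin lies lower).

Group 8 minus oxidation state +2 gives a d⁶ configuration for Fe²⁺.
High-spin: t2g^4 e_g^2, CFSE = -0.4Δ₀ = -71 kJ/mol.
Low-spin: t2g^6 e_g^0, orbital CFSE = -2.4Δ₀ = -427 kJ/mol; plus 2 excess pairs × P = +390 kJ/mol; total -37 kJ/mol.
The difference is -37 − (-71) = 34 kJ/mol, so high-spin lies lower.

34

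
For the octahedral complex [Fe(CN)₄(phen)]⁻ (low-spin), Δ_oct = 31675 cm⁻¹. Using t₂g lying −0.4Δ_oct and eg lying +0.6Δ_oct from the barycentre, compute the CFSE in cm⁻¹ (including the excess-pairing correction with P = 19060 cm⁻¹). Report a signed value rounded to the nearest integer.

Ligand charges: 4×(-1) from CN⁻ and 1×(+0) from phen sum to -4; with overall charge -1, Fe is +3.
Fe³⁺: group 8, so d-count = 8 − 3 = 5.
Configuration: t₂g⁵ eg⁰.
The orbital stabilization is -2.0Δ_oct = -2.0 × 31675 = -63350 cm⁻¹.
Relative to high-spin t₂g³ eg² (0 paired), the low-spin configuration has 2 additional pairs, contributing +2 × 19060 = +38120 cm⁻¹.
Overall CFSE = -63350 + 38120 = -25230 cm⁻¹.

-25230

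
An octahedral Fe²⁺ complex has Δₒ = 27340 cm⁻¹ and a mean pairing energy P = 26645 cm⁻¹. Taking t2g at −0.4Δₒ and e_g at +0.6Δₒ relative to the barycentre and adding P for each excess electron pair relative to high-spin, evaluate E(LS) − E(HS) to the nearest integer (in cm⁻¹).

-1390

Fe sits in group 8; removing 2 electrons leaves Fe²⁺ with 8 − 2 = 6 d electrons.
High-spin d⁶ fills as t2g^4 e_g^2 with CFSE 4(−0.4) + 2(+0.6) = -0.4Δₒ = -10936 cm⁻¹.
Low-spin: t2g^6 e_g^0, orbital CFSE = -2.4Δₒ = -65616 cm⁻¹; plus 2 excess pairs × P = +53290 cm⁻¹; total -12326 cm⁻¹.
E(LS) − E(HS) = -12326 − (-10936) = -1390 cm⁻¹.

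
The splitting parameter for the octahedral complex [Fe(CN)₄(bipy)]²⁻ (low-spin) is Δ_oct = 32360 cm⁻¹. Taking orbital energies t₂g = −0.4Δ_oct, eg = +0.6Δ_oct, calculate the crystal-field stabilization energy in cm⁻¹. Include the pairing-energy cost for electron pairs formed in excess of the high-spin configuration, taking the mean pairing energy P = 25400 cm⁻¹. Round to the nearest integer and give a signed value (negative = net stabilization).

-26864

Ligand charges: 4×(-1) from CN⁻ and 1×(+0) from bipy sum to -4; with overall charge -2, Fe is +2.
Group 8 minus oxidation state +2 gives a d⁶ configuration for Fe²⁺.
Configuration: t₂g⁶ eg⁰.
CFSE(orbital) = 6×(-0.4Δ_oct) + 0×(0.6Δ_oct) = -2.4Δ_oct; with Δ_oct = 32360 cm⁻¹ that is -77664 cm⁻¹.
Relative to high-spin t₂g⁴ eg² (1 paired), the low-spin configuration has 2 additional pairs, contributing +2 × 25400 = +50800 cm⁻¹.
Overall CFSE = -77664 + 50800 = -26864 cm⁻¹.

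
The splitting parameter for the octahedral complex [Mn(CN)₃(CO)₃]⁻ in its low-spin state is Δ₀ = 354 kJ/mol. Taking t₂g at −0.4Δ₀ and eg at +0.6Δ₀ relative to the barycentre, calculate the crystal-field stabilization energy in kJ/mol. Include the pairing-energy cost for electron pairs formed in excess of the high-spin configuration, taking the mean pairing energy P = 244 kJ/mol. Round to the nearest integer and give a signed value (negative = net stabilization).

Ligand charges: 3×(-1) from CN⁻ and 3×(+0) from CO sum to -3; with overall charge -1, Mn is +2.
Mn²⁺: group 7, so d-count = 7 − 2 = 5.
Electron filling gives t₂g⁵ eg⁰.
Orbital CFSE = 5(-0.4) + 0(0.6) = -2.0Δ₀ = -2.0 × 354 = -708 kJ/mol.
Pairing penalty: 2 pairs vs 0 in the high-spin reference → 2 extra × P = 488 kJ/mol.
Net CFSE = -708 + 488 = -220 kJ/mol.

-220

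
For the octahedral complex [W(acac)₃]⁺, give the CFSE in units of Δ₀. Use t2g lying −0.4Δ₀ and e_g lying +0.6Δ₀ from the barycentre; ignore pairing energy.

-0.8 Δ₀

Each acac⁻ contributes -1; 3 × (-1) = -3. With overall charge +1, W is in the +4 oxidation state.
W is in group 6, so W⁴⁺ is d² (6 − 4 = 2).
Configuration: t2g^2 e_g^0.
CFSE = 2(-0.4Δ₀) + 0(0.6Δ₀) = -0.8Δ₀ + 0.0Δ₀ = -0.8Δ₀.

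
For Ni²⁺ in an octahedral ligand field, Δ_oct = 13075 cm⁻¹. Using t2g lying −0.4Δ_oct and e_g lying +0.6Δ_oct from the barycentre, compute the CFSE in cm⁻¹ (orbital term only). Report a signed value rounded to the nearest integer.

-15690

Ni is in group 10, so Ni²⁺ is d⁸ (10 − 2 = 8).
Configuration: t2g^6 e_g^2.
The orbital stabilization is -1.2Δ_oct = -1.2 × 13075 = -15690 cm⁻¹.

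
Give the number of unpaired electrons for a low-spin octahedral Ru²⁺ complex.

Group 8 minus oxidation state +2 gives a d⁶ configuration for Ru²⁺.
Configuration: t₂g⁶ eg⁰, giving 0 unpaired electrons.

0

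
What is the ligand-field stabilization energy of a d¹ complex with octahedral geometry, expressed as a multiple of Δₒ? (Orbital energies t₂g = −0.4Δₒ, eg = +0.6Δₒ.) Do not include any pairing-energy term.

Configuration: t₂g¹ eg⁰.
CFSE = 1(-0.4Δₒ) + 0(0.6Δₒ) = -0.4Δₒ + 0.0Δₒ = -0.4Δₒ.

-0.4 Δₒ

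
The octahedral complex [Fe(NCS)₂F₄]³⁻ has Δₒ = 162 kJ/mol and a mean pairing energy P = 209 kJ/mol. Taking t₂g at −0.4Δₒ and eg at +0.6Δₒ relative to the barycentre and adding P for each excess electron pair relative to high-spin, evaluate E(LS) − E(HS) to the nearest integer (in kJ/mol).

94

Ligand charges: 2×(-1) from NCS⁻ and 4×(-1) from F⁻ sum to -6; with overall charge -3, Fe is +3.
Fe is in group 8, so Fe³⁺ is d⁵ (8 − 3 = 5).
High-spin: t₂g³ eg², CFSE = 0.0Δₒ = 0 kJ/mol.
Low-spin: t₂g⁵ eg⁰, orbital CFSE = -2.0Δₒ = -324 kJ/mol; plus 2 excess pairs × P = +418 kJ/mol; total 94 kJ/mol.
The difference is 94 − (0) = 94 kJ/mol, so high-spin lies lower.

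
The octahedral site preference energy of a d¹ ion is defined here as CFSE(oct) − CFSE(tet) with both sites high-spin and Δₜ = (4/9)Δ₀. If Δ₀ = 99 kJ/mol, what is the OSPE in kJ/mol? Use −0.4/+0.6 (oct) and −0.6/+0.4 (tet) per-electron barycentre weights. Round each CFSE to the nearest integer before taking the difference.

-14

Octahedral high-spin t2g^1 e_g^0: CFSE = -0.4 × 99 = -40 kJ/mol.
In a tetrahedral site the filling is e^1 t2^0: CFSE(tet) = -0.6Δₜ = -0.6 × (4/9)(99) = -26 kJ/mol.
OSPE = -40 − (-26) = -14 kJ/mol.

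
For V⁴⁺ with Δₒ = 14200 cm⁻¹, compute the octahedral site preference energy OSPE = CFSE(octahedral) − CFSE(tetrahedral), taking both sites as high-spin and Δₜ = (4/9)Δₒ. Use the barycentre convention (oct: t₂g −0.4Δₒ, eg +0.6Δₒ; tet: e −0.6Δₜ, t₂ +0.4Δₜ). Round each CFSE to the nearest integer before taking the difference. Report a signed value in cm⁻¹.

-1893

Group 5 minus oxidation state +4 gives a d¹ configuration for V⁴⁺.
In an octahedral site d¹ (HS) is t₂g¹ eg⁰, giving CFSE(oct) = -0.4Δₒ = -5680 cm⁻¹.
In a tetrahedral site the filling is e¹ t₂⁰: CFSE(tet) = -0.6Δₜ = -0.6 × (4/9)(14200) = -3787 cm⁻¹.
OSPE = -5680 − (-3787) = -1893 cm⁻¹.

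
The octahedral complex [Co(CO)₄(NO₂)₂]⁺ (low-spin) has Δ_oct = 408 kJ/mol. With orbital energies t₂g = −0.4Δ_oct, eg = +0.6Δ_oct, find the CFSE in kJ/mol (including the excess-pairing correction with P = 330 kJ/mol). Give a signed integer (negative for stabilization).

-319

Ligand charges: 4×(+0) from CO and 2×(-1) from NO₂⁻ sum to -2; with overall charge +1, Co is +3.
Co sits in group 9; removing 3 electrons leaves Co³⁺ with 9 − 3 = 6 d electrons.
Configuration: t₂g⁶ eg⁰.
CFSE(orbital) = 6×(-0.4Δ_oct) + 0×(0.6Δ_oct) = -2.4Δ_oct; with Δ_oct = 408 kJ/mol that is -979 kJ/mol.
Pairing penalty: 3 pairs vs 1 in the high-spin reference → 2 extra × P = 660 kJ/mol.
Combining: -979 + 660 = -319 kJ/mol.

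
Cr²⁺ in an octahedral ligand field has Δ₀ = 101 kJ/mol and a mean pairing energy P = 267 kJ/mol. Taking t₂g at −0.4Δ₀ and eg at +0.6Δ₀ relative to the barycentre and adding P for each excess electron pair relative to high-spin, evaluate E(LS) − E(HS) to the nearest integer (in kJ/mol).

Cr sits in group 6; removing 2 electrons leaves Cr²⁺ with 6 − 2 = 4 d electrons.
High-spin d⁴ fills as t₂g³ eg¹ with CFSE 3(−0.4) + 1(+0.6) = -0.6Δ₀ = -61 kJ/mol.
Low-spin t₂g⁴ eg⁰ gives -1.6Δ₀ = -162 kJ/mol, but forming 1 extra pair costs 1P = 267 kJ/mol, so E(LS) = -162 + 267 = 105 kJ/mol.
E(LS) − E(HS) = 105 − (-61) = 166 kJ/mol.

166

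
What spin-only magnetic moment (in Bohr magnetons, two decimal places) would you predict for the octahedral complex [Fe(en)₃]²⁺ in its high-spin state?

en is neutral, so the +2 overall charge sits on Fe: oxidation state +2.
Fe is in group 8, so Fe²⁺ is d⁶ (8 − 2 = 6).
Configuration: t₂g⁴ eg² → 4 unpaired electrons.
μ(spin-only) = √[4(4+2)] = √24 ≈ 4.90 Bohr magnetons.

4.90 Bohr magnetons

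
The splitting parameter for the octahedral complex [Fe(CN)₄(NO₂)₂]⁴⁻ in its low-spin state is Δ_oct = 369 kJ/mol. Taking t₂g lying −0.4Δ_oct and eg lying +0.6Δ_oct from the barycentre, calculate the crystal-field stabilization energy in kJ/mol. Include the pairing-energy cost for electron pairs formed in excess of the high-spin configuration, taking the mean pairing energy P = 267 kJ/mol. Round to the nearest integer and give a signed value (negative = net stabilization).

-352

Ligand charges: 4×(-1) from CN⁻ and 2×(-1) from NO₂⁻ sum to -6; with overall charge -4, Fe is +2.
Fe²⁺: group 8, so d-count = 8 − 2 = 6.
The d⁶ electrons fill as t₂g⁶ eg⁰.
CFSE(orbital) = 6×(-0.4Δ_oct) + 0×(0.6Δ_oct) = -2.4Δ_oct; with Δ_oct = 369 kJ/mol that is -886 kJ/mol.
High-spin d⁶ would be t₂g⁴ eg² with 1 pair; low-spin has 3, so 2 excess pairs cost +2P = +534 kJ/mol.
Net CFSE = -886 + 534 = -352 kJ/mol.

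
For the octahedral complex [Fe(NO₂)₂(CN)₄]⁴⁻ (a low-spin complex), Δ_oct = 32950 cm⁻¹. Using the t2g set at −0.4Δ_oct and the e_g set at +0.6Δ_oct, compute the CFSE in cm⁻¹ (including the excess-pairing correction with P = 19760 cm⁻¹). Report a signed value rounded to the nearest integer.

-39560

Ligand charges: 2×(-1) from NO₂⁻ and 4×(-1) from CN⁻ sum to -6; with overall charge -4, Fe is +2.
Fe²⁺: group 8, so d-count = 8 − 2 = 6.
Configuration: t2g^6 e_g^0.
The orbital stabilization is -2.4Δ_oct = -2.4 × 32950 = -79080 cm⁻¹.
High-spin d⁶ would be t2g^4 e_g^2 with 1 pair; low-spin has 3, so 2 excess pairs cost +2P = +39520 cm⁻¹.
Net CFSE = -79080 + 39520 = -39560 cm⁻¹.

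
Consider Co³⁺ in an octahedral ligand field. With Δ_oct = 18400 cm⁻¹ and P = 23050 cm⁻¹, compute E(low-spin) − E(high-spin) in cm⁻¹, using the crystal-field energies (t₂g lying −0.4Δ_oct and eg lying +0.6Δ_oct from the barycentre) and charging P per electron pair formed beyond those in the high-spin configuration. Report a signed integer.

Co³⁺: group 9, so d-count = 9 − 3 = 6.
In the high-spin limit (t₂g⁴ eg²) the orbital term is -0.4Δ_oct = -7360 cm⁻¹, with no excess pairing.
Low-spin t₂g⁶ eg⁰ gives -2.4Δ_oct = -44160 cm⁻¹, but forming 2 extra pairs costs 2P = 46100 cm⁻¹, so E(LS) = -44160 + 46100 = 1940 cm⁻¹.
The difference is 1940 − (-7360) = 9300 cm⁻¹, so high-spin lies lower.

9300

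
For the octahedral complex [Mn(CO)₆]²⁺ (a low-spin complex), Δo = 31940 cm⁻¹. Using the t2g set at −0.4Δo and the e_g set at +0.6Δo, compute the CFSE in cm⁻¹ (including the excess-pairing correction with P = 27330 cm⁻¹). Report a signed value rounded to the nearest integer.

-9220

CO is neutral, so the +2 overall charge sits on Mn: oxidation state +2.
Mn is in group 7, so Mn²⁺ is d⁵ (7 − 2 = 5).
The d⁵ electrons fill as t2g^5 e_g^0.
Orbital CFSE = 5(-0.4) + 0(0.6) = -2.0Δo = -2.0 × 31940 = -63880 cm⁻¹.
High-spin d⁵ would be t2g^3 e_g^2 with 0 pairs; low-spin has 2, so 2 excess pairs cost +2P = +54660 cm⁻¹.
Net CFSE = -63880 + 54660 = -9220 cm⁻¹.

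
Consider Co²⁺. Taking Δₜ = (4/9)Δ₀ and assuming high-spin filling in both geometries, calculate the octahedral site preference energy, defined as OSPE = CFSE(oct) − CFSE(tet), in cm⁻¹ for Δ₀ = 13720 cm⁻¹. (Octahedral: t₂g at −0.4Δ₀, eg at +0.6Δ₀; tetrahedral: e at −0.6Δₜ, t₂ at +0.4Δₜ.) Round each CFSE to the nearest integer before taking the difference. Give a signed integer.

Co is in group 9, so Co²⁺ is d⁷ (9 − 2 = 7).
In an octahedral site d⁷ (HS) is t₂g⁵ eg², giving CFSE(oct) = -0.8Δ₀ = -10976 cm⁻¹.
Tetrahedral: e⁴ t₂³, CFSE = 4(−0.6) + 3(+0.4) = -1.2Δₜ = -1.2 × (4/9) × 13720 = -7317 cm⁻¹.
Subtracting, OSPE = -10976 − (-7317) = -3659 cm⁻¹.

-3659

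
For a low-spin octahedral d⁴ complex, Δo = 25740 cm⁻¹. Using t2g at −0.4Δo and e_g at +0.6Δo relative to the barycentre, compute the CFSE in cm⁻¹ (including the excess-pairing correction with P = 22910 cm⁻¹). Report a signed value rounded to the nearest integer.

The d⁴ electrons fill as t2g^4 e_g^0.
The orbital stabilization is -1.6Δo = -1.6 × 25740 = -41184 cm⁻¹.
High-spin d⁴ would be t2g^3 e_g^1 with 0 pairs; low-spin has 1, so 1 excess pair costs +1P = +22910 cm⁻¹.
Net CFSE = -41184 + 22910 = -18274 cm⁻¹.

-18274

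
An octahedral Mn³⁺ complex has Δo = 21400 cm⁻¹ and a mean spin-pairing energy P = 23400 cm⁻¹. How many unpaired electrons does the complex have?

4

Mn is in group 7, so Mn³⁺ is d⁴ (7 − 3 = 4).
Here Δo < P (21400 < 23400), so the high-spin state is favoured.
Filling d⁴ accordingly: t₂g³ eg¹.
Unpaired electrons: 4.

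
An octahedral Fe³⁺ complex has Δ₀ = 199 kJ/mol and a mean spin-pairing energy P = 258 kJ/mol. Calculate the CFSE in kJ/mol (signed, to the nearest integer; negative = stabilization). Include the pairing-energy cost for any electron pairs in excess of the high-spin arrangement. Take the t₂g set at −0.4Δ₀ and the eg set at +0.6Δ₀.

Fe is in group 8, so Fe³⁺ is d⁵ (8 − 3 = 5).
Here Δ₀ < P (199 < 258), so the high-spin state is favoured.
That gives t₂g³ eg².
Orbital CFSE = 0.0Δ₀ = 0.0 × 199 = 0 kJ/mol.
High-spin has no excess pairs, so no pairing correction applies.

0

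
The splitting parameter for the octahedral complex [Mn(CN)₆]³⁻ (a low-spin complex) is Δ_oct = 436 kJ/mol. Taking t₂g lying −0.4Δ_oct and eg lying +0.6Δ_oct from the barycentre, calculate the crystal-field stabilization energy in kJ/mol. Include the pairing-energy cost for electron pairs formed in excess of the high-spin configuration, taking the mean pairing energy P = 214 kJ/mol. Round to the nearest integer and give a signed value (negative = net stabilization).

-484

Each CN⁻ contributes -1; 6 × (-1) = -6. With overall charge -3, Mn is in the +3 oxidation state.
Mn is in group 7, so Mn³⁺ is d⁴ (7 − 3 = 4).
Configuration: t₂g⁴ eg⁰.
CFSE(orbital) = 4×(-0.4Δ_oct) + 0×(0.6Δ_oct) = -1.6Δ_oct; with Δ_oct = 436 kJ/mol that is -698 kJ/mol.
High-spin d⁴ would be t₂g³ eg¹ with 0 pairs; low-spin has 1, so 1 excess pair costs +1P = +214 kJ/mol.
Combining: -698 + 214 = -484 kJ/mol.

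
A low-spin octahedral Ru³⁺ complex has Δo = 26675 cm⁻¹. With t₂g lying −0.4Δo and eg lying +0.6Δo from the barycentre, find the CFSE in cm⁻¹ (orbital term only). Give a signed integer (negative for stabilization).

-53350

Ru is in group 8, so Ru³⁺ is d⁵ (8 − 3 = 5).
The d⁵ electrons fill as t₂g⁵ eg⁰.
The orbital stabilization is -2.0Δo = -2.0 × 26675 = -53350 cm⁻¹.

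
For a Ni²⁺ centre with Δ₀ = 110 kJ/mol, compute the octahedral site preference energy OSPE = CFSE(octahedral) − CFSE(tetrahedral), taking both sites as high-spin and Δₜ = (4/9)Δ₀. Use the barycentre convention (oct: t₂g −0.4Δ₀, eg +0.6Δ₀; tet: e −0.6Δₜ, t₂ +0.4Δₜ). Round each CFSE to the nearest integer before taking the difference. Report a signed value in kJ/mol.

Ni²⁺: group 10, so d-count = 10 − 2 = 8.
In an octahedral site d⁸ (HS) is t2g^6 e_g^2, giving CFSE(oct) = -1.2Δ₀ = -132 kJ/mol.
In a tetrahedral site the filling is e^4 t2^4: CFSE(tet) = -0.8Δₜ = -0.8 × (4/9)(110) = -39 kJ/mol.
Subtracting, OSPE = -132 − (-39) = -93 kJ/mol.

-93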